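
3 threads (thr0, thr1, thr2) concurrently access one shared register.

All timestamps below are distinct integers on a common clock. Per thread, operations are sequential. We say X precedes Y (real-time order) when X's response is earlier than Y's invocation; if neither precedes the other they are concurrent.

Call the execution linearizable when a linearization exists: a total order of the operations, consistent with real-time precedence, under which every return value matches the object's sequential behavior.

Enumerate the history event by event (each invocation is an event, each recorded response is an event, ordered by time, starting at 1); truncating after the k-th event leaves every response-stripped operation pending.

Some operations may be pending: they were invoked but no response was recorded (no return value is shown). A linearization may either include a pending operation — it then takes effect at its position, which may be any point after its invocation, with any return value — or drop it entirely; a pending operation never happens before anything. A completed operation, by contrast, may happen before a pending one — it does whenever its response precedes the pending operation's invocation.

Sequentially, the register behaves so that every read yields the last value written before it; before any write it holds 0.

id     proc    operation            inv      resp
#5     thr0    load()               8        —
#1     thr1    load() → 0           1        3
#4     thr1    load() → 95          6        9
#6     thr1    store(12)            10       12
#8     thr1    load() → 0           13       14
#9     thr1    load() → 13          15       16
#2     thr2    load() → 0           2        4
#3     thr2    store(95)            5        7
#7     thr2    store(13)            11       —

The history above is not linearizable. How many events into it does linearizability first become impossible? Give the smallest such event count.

a valid linearization of events 1..13 exists, for instance #1, #2, #3, #4, #5, #6:
after step 1 (#1 load() → 0): value 0
after step 2 (#2 load() → 0): value 0
after step 3 (#3 store(95)): value 95
after step 4 (#4 load() → 95): value 95
after step 5 (#5 load() (pending, included)): value 95
after step 6 (#6 store(12)): value 12
with event 14 included (#8 responding at time 14), all real-time-consistent orders fail
completion choices over the 2 pending operations (#5, #7) were checked; none helps
sample order #1, #2, #3, #4, #6, #8 (pending dropped) stalls at step 6 — #8 load() → 0 has no legal effect
sample order #1, #2, #4, #3, #6, #8 (pending dropped) stalls at step 3 — #4 load() → 95 has no legal effect

14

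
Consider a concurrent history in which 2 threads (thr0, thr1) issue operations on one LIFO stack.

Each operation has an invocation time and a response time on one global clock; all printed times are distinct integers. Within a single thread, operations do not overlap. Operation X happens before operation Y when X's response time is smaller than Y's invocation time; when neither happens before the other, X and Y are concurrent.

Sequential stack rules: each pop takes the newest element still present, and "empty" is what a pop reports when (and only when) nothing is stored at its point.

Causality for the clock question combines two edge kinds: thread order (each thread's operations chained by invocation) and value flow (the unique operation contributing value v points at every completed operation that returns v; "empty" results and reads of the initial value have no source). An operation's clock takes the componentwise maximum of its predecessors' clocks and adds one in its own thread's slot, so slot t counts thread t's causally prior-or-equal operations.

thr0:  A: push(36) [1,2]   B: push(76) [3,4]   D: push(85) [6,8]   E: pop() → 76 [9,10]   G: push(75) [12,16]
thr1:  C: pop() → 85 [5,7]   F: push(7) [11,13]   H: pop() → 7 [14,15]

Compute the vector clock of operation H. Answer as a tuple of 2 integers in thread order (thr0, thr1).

A (invocation 1): nothing precedes it; thr0's component alone gives (1, 0)
merge at B (invoked 3): VC(A)=(1, 0), own-thread bump on thr0 → (2, 0)
merge at D (invoked 6): VC(B)=(2, 0), own-thread bump on thr0 → (3, 0)
merge at C (invoked 5): VC(D)=(3, 0), own-thread bump on thr1 → (3, 1)
merge at E (invoked 9): VC(B)=(2, 0), VC(D)=(3, 0), own-thread bump on thr0 → (4, 0)
merge at F (invoked 11): VC(C)=(3, 1), own-thread bump on thr1 → (3, 2)
merge at G (invoked 12): VC(E)=(4, 0), own-thread bump on thr0 → (5, 0)
merge at H (invoked 14): VC(F)=(3, 2), own-thread bump on thr1 → (3, 3)
target: VC(H) = (3, 3)

(3, 3)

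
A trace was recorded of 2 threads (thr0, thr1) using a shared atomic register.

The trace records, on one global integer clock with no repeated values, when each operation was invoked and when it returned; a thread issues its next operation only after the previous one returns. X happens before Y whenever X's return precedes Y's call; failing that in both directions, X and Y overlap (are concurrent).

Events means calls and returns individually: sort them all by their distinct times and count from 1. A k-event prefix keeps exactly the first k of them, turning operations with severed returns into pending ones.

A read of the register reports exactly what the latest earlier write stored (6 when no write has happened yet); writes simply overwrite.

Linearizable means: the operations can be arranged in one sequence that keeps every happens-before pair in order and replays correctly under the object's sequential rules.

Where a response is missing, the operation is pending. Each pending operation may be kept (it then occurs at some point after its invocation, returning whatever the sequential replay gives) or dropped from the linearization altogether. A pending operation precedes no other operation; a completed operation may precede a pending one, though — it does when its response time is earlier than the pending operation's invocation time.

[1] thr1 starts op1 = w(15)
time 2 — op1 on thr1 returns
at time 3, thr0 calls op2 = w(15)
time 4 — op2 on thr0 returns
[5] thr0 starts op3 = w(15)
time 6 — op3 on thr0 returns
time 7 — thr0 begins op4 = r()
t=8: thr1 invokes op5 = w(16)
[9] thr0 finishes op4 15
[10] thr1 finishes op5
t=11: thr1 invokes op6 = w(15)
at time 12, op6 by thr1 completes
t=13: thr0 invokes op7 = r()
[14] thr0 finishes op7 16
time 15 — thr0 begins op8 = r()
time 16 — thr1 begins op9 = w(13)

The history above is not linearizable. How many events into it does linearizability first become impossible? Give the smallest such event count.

events 1..13 are linearizable; a witness order is op1, op2, op3, op4, op5, op6:
after step 1 (op1 w(15)): value 15
after step 2 (op2 w(15)): value 15
after step 3 (op3 w(15)): value 15
after step 4 (op4 r() → 15): value 15
after step 5 (op5 w(16)): value 16
after step 6 (op6 w(15)): value 15
include event 14 — op7 responding at 14 — and every candidate order breaks
take op1, op2, op3, op4, op5, op6, op7: step 7 already fails, because op7 r() → 16 cannot occur there
take op1, op2, op3, op5, op4, op6, op7: step 5 already fails, because op4 r() → 15 cannot occur there

14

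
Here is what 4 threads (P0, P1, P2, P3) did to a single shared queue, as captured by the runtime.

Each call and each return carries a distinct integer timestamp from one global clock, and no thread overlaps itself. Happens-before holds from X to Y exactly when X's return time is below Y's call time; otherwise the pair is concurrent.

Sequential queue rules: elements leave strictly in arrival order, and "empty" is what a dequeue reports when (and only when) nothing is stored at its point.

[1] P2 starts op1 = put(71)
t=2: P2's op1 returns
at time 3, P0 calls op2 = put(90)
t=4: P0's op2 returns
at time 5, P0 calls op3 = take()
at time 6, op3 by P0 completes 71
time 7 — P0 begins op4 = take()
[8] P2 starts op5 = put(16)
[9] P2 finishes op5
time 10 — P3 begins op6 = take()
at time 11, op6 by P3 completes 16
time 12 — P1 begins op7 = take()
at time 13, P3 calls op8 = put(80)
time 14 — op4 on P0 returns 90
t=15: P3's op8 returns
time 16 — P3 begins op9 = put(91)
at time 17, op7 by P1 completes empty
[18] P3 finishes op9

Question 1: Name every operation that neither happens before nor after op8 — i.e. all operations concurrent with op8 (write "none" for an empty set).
Answer: op4, op7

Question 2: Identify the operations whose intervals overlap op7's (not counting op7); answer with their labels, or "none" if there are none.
Answer: op4, op8, op9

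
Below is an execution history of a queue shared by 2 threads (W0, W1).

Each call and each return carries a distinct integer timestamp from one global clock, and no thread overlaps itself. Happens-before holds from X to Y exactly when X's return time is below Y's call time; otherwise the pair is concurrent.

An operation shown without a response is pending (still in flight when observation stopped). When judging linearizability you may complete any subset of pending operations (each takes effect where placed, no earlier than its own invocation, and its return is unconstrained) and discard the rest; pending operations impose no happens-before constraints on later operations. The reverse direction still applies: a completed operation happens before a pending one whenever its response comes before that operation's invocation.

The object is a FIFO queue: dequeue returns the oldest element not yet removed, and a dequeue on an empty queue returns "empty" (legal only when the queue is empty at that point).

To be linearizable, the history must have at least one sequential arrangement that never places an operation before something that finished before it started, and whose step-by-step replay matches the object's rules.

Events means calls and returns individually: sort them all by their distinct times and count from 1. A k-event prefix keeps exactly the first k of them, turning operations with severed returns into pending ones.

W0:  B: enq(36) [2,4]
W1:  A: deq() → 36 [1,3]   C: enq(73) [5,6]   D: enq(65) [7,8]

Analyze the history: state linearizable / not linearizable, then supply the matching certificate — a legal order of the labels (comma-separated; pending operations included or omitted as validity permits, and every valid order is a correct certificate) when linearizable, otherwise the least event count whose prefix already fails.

linearizable — witness: B, A, C, D

after step 1 (B enq(36)): queue <36>
after step 2 (A deq() → 36): queue <>
after step 3 (C enq(73)): queue <73>
after step 4 (D enq(65)): queue <73,65>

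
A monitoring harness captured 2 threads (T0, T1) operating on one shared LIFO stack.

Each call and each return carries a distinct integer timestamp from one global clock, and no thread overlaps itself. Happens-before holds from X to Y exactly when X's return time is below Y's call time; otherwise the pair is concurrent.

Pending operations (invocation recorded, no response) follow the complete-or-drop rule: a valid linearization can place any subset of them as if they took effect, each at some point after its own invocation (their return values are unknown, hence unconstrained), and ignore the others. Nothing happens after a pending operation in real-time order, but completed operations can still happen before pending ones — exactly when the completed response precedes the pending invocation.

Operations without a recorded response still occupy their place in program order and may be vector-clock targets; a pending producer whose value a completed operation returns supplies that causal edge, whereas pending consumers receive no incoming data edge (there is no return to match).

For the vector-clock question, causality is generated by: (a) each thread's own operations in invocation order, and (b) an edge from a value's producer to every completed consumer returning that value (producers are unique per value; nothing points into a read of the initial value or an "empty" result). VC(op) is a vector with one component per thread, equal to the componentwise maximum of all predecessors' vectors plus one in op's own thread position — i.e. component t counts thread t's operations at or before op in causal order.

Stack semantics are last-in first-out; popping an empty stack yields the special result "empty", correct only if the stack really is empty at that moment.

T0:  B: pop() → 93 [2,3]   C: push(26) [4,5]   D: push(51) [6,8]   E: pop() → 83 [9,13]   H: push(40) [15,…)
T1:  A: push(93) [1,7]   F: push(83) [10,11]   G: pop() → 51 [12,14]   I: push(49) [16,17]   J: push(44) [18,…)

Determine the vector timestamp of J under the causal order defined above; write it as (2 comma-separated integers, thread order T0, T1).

(3, 5)

root op A, invoked 1: fresh clock plus T1's own tick → (0, 1)
F, invoked 10, takes VC(A)=(0, 1) under max, adds 1 for T1 → (0, 2)
B, invoked 2, takes VC(A)=(0, 1) under max, adds 1 for T0 → (1, 1)
C, invoked 4, takes VC(B)=(1, 1) under max, adds 1 for T0 → (2, 1)
D, invoked 6, takes VC(C)=(2, 1) under max, adds 1 for T0 → (3, 1)
G, invoked 12, takes VC(D)=(3, 1), VC(F)=(0, 2) under max, adds 1 for T1 → (3, 3)
E, invoked 9, takes VC(D)=(3, 1), VC(F)=(0, 2) under max, adds 1 for T0 → (4, 2)
I, invoked 16, takes VC(G)=(3, 3) under max, adds 1 for T1 → (3, 4)
H, invoked 15, takes VC(E)=(4, 2) under max, adds 1 for T0 → (5, 2)
J, invoked 18, takes VC(I)=(3, 4) under max, adds 1 for T1 → (3, 5)
target: VC(J) = (3, 5)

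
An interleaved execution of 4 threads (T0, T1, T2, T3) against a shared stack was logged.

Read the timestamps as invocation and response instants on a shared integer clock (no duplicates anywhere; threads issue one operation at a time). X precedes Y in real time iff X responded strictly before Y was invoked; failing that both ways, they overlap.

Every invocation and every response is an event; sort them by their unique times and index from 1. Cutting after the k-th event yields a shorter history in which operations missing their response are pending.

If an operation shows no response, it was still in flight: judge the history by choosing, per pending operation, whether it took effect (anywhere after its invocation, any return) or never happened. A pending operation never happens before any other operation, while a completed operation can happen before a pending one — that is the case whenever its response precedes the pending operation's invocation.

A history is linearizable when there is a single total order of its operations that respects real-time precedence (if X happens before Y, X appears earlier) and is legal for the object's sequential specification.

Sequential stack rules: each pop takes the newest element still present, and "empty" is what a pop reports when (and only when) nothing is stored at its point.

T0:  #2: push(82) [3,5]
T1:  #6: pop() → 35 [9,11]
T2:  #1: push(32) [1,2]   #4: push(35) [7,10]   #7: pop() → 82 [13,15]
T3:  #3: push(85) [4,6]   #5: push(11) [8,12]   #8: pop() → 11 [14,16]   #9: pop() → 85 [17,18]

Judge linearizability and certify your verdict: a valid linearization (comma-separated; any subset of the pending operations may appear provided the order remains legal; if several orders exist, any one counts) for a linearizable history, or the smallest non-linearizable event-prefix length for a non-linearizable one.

linearizable — witness: #1, #3, #2, #4, #6, #5, #8, #7, #9

1. #1 push(32), leaving stack <32>
2. #3 push(85), leaving stack <32,85>
3. #2 push(82), leaving stack <32,85,82>
4. #4 push(35), leaving stack <32,85,82,35>
5. #6 pop() → 35, leaving stack <32,85,82>
6. #5 push(11), leaving stack <32,85,82,11>
7. #8 pop() → 11, leaving stack <32,85,82>
8. #7 pop() → 82, leaving stack <32,85>
9. #9 pop() → 85, leaving stack <32>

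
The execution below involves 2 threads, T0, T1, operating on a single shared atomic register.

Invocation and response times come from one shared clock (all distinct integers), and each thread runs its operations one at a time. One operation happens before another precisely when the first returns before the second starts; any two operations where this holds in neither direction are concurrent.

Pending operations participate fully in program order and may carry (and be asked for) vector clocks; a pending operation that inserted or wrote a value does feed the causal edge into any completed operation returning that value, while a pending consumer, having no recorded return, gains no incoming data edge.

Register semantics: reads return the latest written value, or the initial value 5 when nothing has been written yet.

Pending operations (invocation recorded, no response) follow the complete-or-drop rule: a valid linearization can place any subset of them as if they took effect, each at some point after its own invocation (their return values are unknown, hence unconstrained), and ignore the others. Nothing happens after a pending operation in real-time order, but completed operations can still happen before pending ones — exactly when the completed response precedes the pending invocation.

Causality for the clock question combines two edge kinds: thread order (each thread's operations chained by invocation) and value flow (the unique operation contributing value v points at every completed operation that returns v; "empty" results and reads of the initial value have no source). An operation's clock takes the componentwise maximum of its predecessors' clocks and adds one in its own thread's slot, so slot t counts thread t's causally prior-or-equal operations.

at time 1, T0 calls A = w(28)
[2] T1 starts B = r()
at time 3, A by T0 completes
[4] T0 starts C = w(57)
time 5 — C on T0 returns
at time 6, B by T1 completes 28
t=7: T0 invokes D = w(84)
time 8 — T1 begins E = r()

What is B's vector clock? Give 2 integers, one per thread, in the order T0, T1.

A (invocation 1): nothing precedes it; T0's component alone gives (1, 0)
VC(B, invoked at 2): max of VC(A)=(1, 0), then +1 on thread T1 → (1, 1)
VC(C, invoked at 4): max of VC(A)=(1, 0), then +1 on thread T0 → (2, 0)
VC(E, invoked at 8): max of VC(B)=(1, 1), then +1 on thread T1 → (1, 2)
VC(D, invoked at 7): max of VC(C)=(2, 0), then +1 on thread T0 → (3, 0)
target: VC(B) = (1, 1)

(1, 1)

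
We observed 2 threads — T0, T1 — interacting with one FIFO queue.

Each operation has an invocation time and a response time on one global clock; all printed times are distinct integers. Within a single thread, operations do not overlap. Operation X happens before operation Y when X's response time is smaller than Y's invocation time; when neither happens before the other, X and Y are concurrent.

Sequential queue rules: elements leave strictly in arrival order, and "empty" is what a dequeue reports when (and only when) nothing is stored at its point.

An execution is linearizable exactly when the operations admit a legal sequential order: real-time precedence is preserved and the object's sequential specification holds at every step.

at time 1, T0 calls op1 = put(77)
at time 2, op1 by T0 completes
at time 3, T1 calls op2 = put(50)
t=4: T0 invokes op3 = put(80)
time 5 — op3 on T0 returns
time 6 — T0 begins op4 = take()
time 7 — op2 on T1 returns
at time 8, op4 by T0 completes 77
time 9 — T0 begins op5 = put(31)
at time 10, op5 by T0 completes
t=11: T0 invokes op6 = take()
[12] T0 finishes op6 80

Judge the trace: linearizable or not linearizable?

witness order: op1, op3, op2, op4, op5, op6
step 1: op1 put(77) — queue <77>
step 2: op3 put(80) — queue <77,80>
step 3: op2 put(50) — queue <77,80,50>
step 4: op4 take() → 77 — queue <80,50>
step 5: op5 put(31) — queue <80,50,31>
step 6: op6 take() → 80 — queue <50,31>

linearizable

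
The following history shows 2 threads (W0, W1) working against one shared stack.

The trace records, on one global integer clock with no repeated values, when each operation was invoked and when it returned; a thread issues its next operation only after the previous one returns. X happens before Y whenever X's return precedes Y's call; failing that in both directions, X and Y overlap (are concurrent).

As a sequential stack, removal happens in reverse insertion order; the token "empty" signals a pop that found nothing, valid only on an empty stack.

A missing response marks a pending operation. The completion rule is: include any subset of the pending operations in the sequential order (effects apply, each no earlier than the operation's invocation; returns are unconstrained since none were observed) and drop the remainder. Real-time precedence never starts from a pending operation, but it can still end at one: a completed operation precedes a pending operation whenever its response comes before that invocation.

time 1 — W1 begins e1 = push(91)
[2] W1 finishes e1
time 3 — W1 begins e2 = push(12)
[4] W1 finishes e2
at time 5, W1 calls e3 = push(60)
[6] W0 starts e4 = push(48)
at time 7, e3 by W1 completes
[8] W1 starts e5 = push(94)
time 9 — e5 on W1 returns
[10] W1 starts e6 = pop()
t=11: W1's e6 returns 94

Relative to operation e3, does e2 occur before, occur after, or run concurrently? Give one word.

e2 spans [3,4], e3 spans [5,7]
resp(e2)=4 < inv(e3)=5

before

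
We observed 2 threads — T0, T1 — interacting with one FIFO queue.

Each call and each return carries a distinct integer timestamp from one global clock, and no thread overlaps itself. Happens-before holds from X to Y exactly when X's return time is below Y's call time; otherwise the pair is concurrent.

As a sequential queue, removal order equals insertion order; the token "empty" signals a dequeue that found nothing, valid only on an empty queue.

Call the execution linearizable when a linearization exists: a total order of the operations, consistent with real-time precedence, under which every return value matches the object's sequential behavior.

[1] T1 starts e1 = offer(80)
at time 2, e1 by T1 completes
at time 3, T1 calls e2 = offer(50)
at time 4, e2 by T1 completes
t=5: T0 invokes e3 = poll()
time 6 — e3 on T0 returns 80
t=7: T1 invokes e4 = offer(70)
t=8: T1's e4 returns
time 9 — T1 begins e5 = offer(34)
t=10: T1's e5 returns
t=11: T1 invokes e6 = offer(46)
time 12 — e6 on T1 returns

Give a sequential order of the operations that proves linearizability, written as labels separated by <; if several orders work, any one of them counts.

1. e1 offer(80), leaving queue <80>
2. e2 offer(50), leaving queue <80,50>
3. e3 poll() → 80, leaving queue <50>
4. e4 offer(70), leaving queue <50,70>
5. e5 offer(34), leaving queue <50,70,34>
6. e6 offer(46), leaving queue <50,70,34,46>

e1 < e2 < e3 < e4 < e5 < e6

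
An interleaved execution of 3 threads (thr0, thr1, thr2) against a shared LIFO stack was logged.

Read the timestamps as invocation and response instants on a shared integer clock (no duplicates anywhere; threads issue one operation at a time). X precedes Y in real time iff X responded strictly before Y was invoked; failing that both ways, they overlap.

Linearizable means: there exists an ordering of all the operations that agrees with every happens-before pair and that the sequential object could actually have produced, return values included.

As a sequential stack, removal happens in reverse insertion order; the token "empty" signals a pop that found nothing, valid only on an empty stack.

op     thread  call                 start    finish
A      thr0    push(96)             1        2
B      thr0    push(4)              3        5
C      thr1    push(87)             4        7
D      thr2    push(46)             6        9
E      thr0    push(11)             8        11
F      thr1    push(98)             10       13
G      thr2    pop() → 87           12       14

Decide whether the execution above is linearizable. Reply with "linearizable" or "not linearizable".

not linearizable

through event 13 a valid linearization exists; event 14 (G responding at time 14) ends that
all 13 real-time-respecting orders fail — 7 completed LIFO stack operations, no legal replay
one such order, A, B, C, D, E, F, G, breaks at step 7 where G pop() → 87 is illegal
one such order, A, B, C, D, E, G, F, breaks at step 6 where G pop() → 87 is illegal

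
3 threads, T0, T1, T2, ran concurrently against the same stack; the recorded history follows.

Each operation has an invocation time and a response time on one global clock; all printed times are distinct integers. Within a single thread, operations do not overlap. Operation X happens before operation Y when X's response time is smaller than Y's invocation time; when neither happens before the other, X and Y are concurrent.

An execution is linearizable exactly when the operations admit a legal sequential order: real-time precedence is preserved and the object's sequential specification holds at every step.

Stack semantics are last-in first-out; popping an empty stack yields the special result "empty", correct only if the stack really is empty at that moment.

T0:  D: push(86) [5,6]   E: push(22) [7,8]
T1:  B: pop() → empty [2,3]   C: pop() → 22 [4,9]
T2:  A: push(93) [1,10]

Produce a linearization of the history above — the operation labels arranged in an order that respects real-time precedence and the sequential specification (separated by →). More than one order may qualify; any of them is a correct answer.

B → A → D → E → C

step 1: B pop() → empty — stack <>
step 2: A push(93) — stack <93>
step 3: D push(86) — stack <93,86>
step 4: E push(22) — stack <93,86,22>
step 5: C pop() → 22 — stack <93,86>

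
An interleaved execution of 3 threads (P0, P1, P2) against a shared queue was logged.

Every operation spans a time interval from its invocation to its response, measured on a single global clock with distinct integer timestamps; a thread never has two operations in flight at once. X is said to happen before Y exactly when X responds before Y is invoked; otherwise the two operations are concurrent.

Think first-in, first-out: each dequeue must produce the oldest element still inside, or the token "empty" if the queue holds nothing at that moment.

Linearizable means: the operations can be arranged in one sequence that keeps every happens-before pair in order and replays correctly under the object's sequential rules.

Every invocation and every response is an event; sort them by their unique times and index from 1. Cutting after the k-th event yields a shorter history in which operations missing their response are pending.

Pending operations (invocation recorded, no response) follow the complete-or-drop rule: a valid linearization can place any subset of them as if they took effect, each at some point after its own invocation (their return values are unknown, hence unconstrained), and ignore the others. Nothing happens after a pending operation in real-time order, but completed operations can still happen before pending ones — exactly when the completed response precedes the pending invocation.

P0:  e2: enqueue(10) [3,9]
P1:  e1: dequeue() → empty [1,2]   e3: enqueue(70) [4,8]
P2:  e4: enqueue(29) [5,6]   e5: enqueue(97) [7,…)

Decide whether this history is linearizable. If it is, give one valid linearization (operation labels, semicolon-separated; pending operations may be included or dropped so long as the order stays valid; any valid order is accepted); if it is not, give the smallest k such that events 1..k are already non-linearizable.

step 1: e1 dequeue() → empty — queue <>
step 2: e2 enqueue(10) — queue <10>
step 3: e3 enqueue(70) — queue <10,70>
step 4: e4 enqueue(29) — queue <10,70,29>

linearizable — witness: e1; e2; e3; e4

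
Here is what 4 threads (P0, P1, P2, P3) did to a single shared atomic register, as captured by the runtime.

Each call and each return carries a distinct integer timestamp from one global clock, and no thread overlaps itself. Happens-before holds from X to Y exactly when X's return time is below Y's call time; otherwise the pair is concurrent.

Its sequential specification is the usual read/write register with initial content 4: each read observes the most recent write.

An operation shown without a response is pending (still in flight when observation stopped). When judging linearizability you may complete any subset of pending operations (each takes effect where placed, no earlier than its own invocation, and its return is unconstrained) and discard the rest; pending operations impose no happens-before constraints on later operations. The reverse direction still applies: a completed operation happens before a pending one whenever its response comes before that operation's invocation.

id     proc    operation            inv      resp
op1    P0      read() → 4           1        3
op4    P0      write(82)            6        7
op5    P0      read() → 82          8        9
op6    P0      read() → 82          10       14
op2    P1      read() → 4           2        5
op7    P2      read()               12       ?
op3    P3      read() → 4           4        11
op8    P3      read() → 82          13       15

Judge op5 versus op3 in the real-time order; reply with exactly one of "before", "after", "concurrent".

concurrent

op5 spans [8,9], op3 spans [4,11]
the intervals overlap in both directions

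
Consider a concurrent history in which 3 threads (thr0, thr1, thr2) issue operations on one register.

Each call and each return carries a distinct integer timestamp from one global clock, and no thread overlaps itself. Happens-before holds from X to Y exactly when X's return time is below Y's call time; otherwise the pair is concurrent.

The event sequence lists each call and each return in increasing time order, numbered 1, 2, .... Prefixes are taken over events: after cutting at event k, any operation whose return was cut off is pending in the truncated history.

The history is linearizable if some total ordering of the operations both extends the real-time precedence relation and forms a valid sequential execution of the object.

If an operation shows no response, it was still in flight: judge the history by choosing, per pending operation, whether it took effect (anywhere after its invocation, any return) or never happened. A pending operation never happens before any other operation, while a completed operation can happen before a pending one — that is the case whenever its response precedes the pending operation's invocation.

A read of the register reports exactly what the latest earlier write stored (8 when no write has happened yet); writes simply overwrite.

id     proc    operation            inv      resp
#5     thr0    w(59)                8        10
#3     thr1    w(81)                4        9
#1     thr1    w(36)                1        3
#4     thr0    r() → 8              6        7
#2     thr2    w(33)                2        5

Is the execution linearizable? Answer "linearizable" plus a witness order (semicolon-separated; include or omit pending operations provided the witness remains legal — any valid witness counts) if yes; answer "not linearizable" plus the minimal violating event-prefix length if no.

cut after 6 events: linearizable; cut after 7 events (#4 responds, time 7): not linearizable
3 completed operations, 2 real-time-consistent orders — every register replay fails
no completion choice of the 1 pending operation (#3) rescues it — every subset was tried
one such order, #1, #2, #4 (pending dropped), breaks at step 3 where #4 r() → 8 is illegal
one such order, #2, #1, #4 (pending dropped), breaks at step 3 where #4 r() → 8 is illegal

not linearizable — minimal violating prefix: 7 events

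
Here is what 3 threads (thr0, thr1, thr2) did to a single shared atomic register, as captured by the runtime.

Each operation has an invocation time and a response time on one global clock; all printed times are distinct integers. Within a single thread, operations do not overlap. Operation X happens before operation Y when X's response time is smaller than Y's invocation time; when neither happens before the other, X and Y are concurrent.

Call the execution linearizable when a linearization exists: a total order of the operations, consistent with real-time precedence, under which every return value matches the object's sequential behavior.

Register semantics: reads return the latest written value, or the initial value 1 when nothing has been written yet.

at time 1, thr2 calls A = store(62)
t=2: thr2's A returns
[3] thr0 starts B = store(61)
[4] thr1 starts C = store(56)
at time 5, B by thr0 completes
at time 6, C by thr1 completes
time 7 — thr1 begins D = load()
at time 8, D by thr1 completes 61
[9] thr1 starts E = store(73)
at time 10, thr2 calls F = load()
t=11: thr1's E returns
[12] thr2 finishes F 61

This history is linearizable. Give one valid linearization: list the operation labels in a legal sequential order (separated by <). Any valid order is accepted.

1. A store(62), leaving value 62
2. C store(56), leaving value 56
3. B store(61), leaving value 61
4. D load() → 61, leaving value 61
5. F load() → 61, leaving value 61
6. E store(73), leaving value 73

A < C < B < D < F < E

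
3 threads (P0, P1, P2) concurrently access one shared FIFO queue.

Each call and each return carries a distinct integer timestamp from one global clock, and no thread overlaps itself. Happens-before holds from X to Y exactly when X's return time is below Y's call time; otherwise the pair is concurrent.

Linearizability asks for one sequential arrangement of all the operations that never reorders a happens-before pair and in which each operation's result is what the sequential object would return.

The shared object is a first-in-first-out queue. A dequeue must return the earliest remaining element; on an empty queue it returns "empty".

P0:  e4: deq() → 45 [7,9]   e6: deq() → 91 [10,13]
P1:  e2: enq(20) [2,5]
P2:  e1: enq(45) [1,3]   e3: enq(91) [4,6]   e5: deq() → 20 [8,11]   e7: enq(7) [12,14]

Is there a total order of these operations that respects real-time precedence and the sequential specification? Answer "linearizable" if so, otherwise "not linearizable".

a witness: e1, e2, e3, e4, e5, e6, e7
1. e1 enq(45), leaving queue <45>
2. e2 enq(20), leaving queue <45,20>
3. e3 enq(91), leaving queue <45,20,91>
4. e4 deq() → 45, leaving queue <20,91>
5. e5 deq() → 20, leaving queue <91>
6. e6 deq() → 91, leaving queue <>
7. e7 enq(7), leaving queue <7>

linearizable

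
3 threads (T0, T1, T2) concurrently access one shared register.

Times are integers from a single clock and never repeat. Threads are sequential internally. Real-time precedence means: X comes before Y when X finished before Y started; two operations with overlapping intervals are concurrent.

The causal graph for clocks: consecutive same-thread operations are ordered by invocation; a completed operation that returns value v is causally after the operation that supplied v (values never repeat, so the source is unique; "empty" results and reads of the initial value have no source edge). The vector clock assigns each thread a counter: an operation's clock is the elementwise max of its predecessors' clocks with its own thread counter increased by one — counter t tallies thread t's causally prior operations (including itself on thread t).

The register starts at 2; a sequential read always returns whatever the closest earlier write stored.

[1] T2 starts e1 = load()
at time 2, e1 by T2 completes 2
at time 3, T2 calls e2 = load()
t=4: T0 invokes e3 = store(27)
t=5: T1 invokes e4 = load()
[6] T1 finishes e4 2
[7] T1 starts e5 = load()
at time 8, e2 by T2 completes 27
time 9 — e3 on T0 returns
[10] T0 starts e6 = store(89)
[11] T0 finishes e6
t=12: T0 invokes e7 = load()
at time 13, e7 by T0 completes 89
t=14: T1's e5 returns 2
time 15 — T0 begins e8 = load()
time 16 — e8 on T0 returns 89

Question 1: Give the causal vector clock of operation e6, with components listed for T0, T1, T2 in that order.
(2, 0, 0)

root op e1, invoked 1: fresh clock plus T2's own tick → (0, 0, 1)
root op e4, invoked 5: fresh clock plus T1's own tick → (0, 1, 0)
root op e3, invoked 4: fresh clock plus T0's own tick → (1, 0, 0)
e5 (invocation 7): componentwise max over VC(e4)=(0, 1, 0), +1 at T1, giving (0, 2, 0)
e6 (invocation 10): componentwise max over VC(e3)=(1, 0, 0), +1 at T0, giving (2, 0, 0)
e2 (invocation 3): componentwise max over VC(e1)=(0, 0, 1), VC(e3)=(1, 0, 0), +1 at T2, giving (1, 0, 2)
e7 (invocation 12): componentwise max over VC(e6)=(2, 0, 0), +1 at T0, giving (3, 0, 0)
e8 (invocation 15): componentwise max over VC(e6)=(2, 0, 0), VC(e7)=(3, 0, 0), +1 at T0, giving (4, 0, 0)
target: VC(e6) = (2, 0, 0)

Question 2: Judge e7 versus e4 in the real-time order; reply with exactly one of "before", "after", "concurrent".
after

e7 spans [12,13], e4 spans [5,6]
resp(e4)=6 < inv(e7)=12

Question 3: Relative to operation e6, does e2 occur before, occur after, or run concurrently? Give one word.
before

e2 spans [3,8], e6 spans [10,11]
resp(e2)=8 < inv(e6)=10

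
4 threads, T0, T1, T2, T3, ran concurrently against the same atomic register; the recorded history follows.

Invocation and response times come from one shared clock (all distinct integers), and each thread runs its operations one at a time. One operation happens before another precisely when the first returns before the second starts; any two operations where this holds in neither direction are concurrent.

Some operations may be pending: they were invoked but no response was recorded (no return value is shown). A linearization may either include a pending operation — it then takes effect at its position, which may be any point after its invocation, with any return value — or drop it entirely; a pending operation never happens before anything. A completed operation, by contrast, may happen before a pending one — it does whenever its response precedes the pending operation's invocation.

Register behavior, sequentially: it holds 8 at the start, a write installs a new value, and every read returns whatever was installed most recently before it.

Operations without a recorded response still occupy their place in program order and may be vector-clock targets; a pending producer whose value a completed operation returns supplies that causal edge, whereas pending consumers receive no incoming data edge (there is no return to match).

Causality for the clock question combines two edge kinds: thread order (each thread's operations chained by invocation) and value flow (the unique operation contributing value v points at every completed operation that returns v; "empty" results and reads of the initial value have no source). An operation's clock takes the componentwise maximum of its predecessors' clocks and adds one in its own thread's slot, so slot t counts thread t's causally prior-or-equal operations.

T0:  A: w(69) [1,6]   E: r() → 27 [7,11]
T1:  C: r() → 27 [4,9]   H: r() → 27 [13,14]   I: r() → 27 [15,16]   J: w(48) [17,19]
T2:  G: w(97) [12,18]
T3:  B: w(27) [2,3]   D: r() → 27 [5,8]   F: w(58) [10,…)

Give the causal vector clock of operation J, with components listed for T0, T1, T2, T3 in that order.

B, invoked 2, has no incoming edges; only T3's bump applies → (0, 0, 0, 1)
G, invoked 12, has no incoming edges; only T2's bump applies → (0, 0, 1, 0)
A, invoked 1, has no incoming edges; only T0's bump applies → (1, 0, 0, 0)
merge at D (invoked 5): VC(B)=(0, 0, 0, 1), own-thread bump on T3 → (0, 0, 0, 2)
merge at C (invoked 4): VC(B)=(0, 0, 0, 1), own-thread bump on T1 → (0, 1, 0, 1)
merge at F (invoked 10): VC(D)=(0, 0, 0, 2), own-thread bump on T3 → (0, 0, 0, 3)
merge at H (invoked 13): VC(B)=(0, 0, 0, 1), VC(C)=(0, 1, 0, 1), own-thread bump on T1 → (0, 2, 0, 1)
merge at E (invoked 7): VC(A)=(1, 0, 0, 0), VC(B)=(0, 0, 0, 1), own-thread bump on T0 → (2, 0, 0, 1)
merge at I (invoked 15): VC(B)=(0, 0, 0, 1), VC(H)=(0, 2, 0, 1), own-thread bump on T1 → (0, 3, 0, 1)
merge at J (invoked 17): VC(I)=(0, 3, 0, 1), own-thread bump on T1 → (0, 4, 0, 1)
target: VC(J) = (0, 4, 0, 1)

(0, 4, 0, 1)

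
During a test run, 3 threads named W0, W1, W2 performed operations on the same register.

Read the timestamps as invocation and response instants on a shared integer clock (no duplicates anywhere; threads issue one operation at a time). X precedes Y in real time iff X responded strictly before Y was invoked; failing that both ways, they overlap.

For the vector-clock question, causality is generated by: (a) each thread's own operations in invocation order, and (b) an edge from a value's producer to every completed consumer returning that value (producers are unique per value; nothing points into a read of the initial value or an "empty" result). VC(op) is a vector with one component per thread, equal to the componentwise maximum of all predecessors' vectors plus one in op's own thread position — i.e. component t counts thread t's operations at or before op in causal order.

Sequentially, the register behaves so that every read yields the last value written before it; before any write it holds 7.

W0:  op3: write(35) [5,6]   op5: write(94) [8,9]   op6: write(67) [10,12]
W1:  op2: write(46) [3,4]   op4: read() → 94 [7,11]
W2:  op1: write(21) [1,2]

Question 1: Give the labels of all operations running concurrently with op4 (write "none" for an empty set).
Answer: op5, op6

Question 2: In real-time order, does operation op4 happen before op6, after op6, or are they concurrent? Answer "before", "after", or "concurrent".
Answer: concurrent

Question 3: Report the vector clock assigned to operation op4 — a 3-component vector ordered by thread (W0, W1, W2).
Answer: (2, 2, 0)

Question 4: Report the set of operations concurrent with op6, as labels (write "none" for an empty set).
Answer: op4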